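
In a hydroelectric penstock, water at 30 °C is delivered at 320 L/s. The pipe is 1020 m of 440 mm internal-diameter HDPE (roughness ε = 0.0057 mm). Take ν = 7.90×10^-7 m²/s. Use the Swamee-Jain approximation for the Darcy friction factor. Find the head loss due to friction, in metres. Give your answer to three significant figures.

h_f ≈ 6.10 m

V = 4Q/(πD²) = 4·0.320/(π·0.440²) = 2.105 m/s
Re = VD/ν = 2.105·0.440/7.90×10^-7 = 1.17×10^6 → turbulent
ε/D = 0.0057/440 = 1.30×10^-5
Swamee-Jain: f = 0.01165
h_f = f(L/D)V²/(2g) = 0.01165·(1020/0.440)·2.105²/(2·9.81) = 6.096 m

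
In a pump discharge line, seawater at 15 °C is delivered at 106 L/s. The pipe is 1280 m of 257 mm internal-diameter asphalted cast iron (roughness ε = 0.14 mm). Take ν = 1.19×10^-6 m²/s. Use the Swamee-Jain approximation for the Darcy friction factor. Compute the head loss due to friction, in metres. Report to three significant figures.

h_f ≈ 19.3 m

V = 4Q/(πD²) = 4·0.106/(π·0.257²) = 2.043 m/s
Re = VD/ν = 2.043·0.257/1.19×10^-6 = 4.41×10^5 → turbulent
ε/D = 0.14/257 = 5.45×10^-4
Swamee-Jain: f = 0.01816
h_f = f(L/D)V²/(2g) = 0.01816·(1280/0.257)·2.043²/(2·9.81) = 19.25 m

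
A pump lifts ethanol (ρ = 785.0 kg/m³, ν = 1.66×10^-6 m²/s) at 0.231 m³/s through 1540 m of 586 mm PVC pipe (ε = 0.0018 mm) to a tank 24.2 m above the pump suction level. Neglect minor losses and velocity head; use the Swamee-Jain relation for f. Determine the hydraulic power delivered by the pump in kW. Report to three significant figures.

P_hyd ≈ 45.6 kW

V = 4Q/(πD²) = 0.8565 m/s; Re = 3.02×10^5; ε/D = 3.07×10^-6; f = 0.01439
h_f = f(L/D)V²/2g = 1.414 m
Total head H = z + h_f = 24.2 + 1.414 = 25.61 m
P_hyd = ρgQH = 785.0·9.81·0.231·25.61 = 45.56 kW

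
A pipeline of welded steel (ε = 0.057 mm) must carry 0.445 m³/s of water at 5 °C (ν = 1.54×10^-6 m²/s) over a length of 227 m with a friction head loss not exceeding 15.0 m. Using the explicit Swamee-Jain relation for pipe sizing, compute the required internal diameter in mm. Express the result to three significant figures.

D ≈ 328 mm

Swamee-Jain (Type III): D = 0.66·[ε^1.25·(LQ²/(gh_f))^4.75 + ν·Q^9.4·(L/(gh_f))^5.2]^0.04
LQ²/(gh_f) = 0.3055; L/(gh_f) = 1.543
Term 1 = ε^1.25·(…)^4.75 = 1.77×10^-8; Term 2 = ν·Q^9.4·(…)^5.2 = 7.26×10^-9
D = 0.66·(1.77×10^-8 + 7.26×10^-9)^0.04 = 0.3277 m = 328 mm
Check: V = 5.28 m/s, Re = 1.12×10^6, f = 0.01438, h_f = 14.1 m ≈ 15.0 m ✓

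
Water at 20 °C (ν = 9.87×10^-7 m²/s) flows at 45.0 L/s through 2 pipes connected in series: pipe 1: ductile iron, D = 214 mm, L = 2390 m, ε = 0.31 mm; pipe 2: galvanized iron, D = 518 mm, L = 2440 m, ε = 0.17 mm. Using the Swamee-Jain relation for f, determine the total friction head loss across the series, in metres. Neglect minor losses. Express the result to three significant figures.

H ≈ 20.3 m

Pipe 1: V = 1.251 m/s, Re = 2.71×10^5, ε/D = 0.00145, f = 0.02252, h_1 = f(L/D)V²/2g = 20.06 m
Pipe 2: V = 0.2135 m/s, Re = 1.12×10^5, ε/D = 3.28×10^-4, f = 0.01931, h_2 = f(L/D)V²/2g = 0.2114 m
Series → Q common, losses add: H = Σh = 20.27 m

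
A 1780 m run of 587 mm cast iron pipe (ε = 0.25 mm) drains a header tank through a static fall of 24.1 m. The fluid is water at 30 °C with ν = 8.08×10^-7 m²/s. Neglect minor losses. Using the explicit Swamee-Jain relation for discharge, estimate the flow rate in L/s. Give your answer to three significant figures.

Swamee-Jain (Type II): Q = -0.965·√(gD⁵h_f/L)·ln[ε/(3.7D) + √(3.17ν²L/(gD³h_f))]
√(gD⁵h_f/L) = √(9.81·0.587⁵·24.1/1780) = 0.09621
ε/(3.7D) = 1.15×10^-4; √(3.17ν²L/(gD³h_f)) = 8.78×10^-6
Q = -0.965·0.09621·ln(1.239×10^-4) = 0.8352 m³/s
Check: V = 3.09 m/s, Re = 2.24×10^6, f = 0.01644, h_f = 24.2 m ≈ 24.1 m ✓

Q ≈ 835 L/s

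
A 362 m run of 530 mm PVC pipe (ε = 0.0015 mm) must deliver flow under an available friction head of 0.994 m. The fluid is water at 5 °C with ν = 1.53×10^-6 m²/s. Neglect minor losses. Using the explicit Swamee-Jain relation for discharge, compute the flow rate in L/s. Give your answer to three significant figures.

Q ≈ 325 L/s

Swamee-Jain (Type II): Q = -0.965·√(gD⁵h_f/L)·ln[ε/(3.7D) + √(3.17ν²L/(gD³h_f))]
√(gD⁵h_f/L) = √(9.81·0.530⁵·0.994/362) = 0.03356
ε/(3.7D) = 7.65×10^-7; √(3.17ν²L/(gD³h_f)) = 4.30×10^-5
Q = -0.965·0.03356·ln(4.378×10^-5) = 0.3251 m³/s
Check: V = 1.47 m/s, Re = 5.10×10^5, f = 0.01309, h_f = 0.989 m ≈ 0.994 m ✓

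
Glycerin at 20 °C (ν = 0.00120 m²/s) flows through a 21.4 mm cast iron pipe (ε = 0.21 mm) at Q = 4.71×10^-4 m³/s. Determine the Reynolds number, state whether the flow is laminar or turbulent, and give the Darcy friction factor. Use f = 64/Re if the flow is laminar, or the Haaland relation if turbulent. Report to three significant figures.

Re ≈ 23.4; laminar; f = 64/Re ≈ 2.74

V = 4Q/(πD²) = 1.309 m/s
Re = VD/ν = 1.309·0.0214/0.00120 = 23.4
Re < 2300 → laminar → f = 64/Re = 2.741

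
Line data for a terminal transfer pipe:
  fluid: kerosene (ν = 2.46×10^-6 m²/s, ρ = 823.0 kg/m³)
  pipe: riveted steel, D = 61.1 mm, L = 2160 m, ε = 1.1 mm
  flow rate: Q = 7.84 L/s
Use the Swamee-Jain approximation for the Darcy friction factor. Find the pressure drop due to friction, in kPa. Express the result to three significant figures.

Δp ≈ 4960 kPa

V = 4Q/(πD²) = 4·0.00784/(π·0.0611²) = 2.674 m/s
Re = VD/ν = 2.674·0.0611/2.46×10^-6 = 6.64×10^4 → turbulent
ε/D = 1.1/61.1 = 0.0180
Swamee-Jain: f = 0.04767
h_f = f(L/D)V²/(2g) = 0.04767·(2160/0.0611)·2.674²/(2·9.81) = 614.1 m
Δp = ρg·h_f = 823.0·9.81·614.1 = 4958 kPa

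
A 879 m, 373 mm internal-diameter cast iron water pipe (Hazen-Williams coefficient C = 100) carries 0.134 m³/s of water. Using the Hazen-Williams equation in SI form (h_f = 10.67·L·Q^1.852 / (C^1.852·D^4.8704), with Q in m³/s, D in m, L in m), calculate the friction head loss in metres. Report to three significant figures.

h_f = 10.67·879·0.134^1.852 / (100^1.852·0.373^4.8704) = 5.464 m

h_f ≈ 5.46 m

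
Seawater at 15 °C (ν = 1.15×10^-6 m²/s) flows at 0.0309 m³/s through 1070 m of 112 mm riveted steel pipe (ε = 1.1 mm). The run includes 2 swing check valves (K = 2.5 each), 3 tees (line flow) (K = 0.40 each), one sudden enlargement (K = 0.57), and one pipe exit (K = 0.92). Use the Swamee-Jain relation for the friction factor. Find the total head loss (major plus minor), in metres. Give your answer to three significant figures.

H_L ≈ 186 m

V = 4Q/(πD²) = 3.136 m/s; V²/2g = 0.5014 m
Re = 3.05×10^5, ε/D = 0.00982 → f = 0.03799 (Swamee-Jain)
Major: h_f = f(L/D)·V²/2g = 0.03799·9554·0.5014 = 182.0 m
Minor: ΣK = 7.69; h_m = ΣK·V²/2g = 3.856 m
Total H_L = 182.0 + 3.856 = 185.8 m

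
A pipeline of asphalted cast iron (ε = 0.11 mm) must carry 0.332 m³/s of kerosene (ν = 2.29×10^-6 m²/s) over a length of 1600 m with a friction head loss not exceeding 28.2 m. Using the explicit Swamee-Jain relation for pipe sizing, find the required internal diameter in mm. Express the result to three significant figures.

D ≈ 390 mm

Swamee-Jain (Type III): D = 0.66·[ε^1.25·(LQ²/(gh_f))^4.75 + ν·Q^9.4·(L/(gh_f))^5.2]^0.04
LQ²/(gh_f) = 0.6375; L/(gh_f) = 5.784
Term 1 = ε^1.25·(…)^4.75 = 1.33×10^-6; Term 2 = ν·Q^9.4·(…)^5.2 = 6.64×10^-7
D = 0.66·(1.33×10^-6 + 6.64×10^-7)^0.04 = 0.3904 m = 390 mm
Check: V = 2.77 m/s, Re = 4.73×10^5, f = 0.01629, h_f = 26.2 m ≈ 28.2 m ✓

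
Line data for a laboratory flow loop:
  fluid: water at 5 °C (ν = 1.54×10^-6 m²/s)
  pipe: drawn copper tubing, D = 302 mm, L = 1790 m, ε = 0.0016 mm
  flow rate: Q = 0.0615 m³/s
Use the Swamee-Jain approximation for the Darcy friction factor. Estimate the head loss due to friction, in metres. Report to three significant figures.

V = 4Q/(πD²) = 4·0.0615/(π·0.302²) = 0.8586 m/s
Re = VD/ν = 0.8586·0.302/1.54×10^-6 = 1.68×10^5 → turbulent
ε/D = 0.0016/302 = 5.30×10^-6
Swamee-Jain: f = 0.01611
h_f = f(L/D)V²/(2g) = 0.01611·(1790/0.302)·0.8586²/(2·9.81) = 3.588 m

h_f ≈ 3.59 m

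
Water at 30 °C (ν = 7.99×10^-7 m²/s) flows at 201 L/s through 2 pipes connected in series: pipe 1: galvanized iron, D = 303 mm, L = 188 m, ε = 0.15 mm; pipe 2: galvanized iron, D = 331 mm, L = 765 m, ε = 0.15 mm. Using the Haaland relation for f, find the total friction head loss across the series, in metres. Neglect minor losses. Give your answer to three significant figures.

Pipe 1: V = 2.788 m/s, Re = 1.06×10^6, ε/D = 4.95×10^-4, f = 0.01712, h_1 = f(L/D)V²/2g = 4.206 m
Pipe 2: V = 2.336 m/s, Re = 9.68×10^5, ε/D = 4.53×10^-4, f = 0.01686, h_2 = f(L/D)V²/2g = 10.83 m
Series → Q common, losses add: H = Σh = 15.04 m

H ≈ 15.0 m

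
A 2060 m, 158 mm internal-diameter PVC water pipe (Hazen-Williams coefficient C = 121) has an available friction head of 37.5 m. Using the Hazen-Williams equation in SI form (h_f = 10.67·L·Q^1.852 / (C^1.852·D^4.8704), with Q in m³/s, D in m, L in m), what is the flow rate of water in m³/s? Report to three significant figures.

Rearranging: Q = [h_f·C^1.852·D^4.8704 / (10.67·L)]^(1/1.852)
Q = [37.5·121^1.852·0.158^4.8704 / (10.67·2060)]^0.540 = 0.03026 m³/s

Q ≈ 0.0303 m³/s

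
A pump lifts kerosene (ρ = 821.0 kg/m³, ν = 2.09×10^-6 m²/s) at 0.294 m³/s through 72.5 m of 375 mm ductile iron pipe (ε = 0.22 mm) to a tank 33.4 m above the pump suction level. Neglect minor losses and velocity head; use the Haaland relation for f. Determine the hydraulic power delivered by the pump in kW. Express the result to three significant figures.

P_hyd ≈ 82.1 kW

V = 4Q/(πD²) = 2.662 m/s; Re = 4.78×10^5; ε/D = 5.87×10^-4; f = 0.01814
h_f = f(L/D)V²/2g = 1.267 m
Total head H = z + h_f = 33.4 + 1.267 = 34.67 m
P_hyd = ρgQH = 821.0·9.81·0.294·34.67 = 82.09 kW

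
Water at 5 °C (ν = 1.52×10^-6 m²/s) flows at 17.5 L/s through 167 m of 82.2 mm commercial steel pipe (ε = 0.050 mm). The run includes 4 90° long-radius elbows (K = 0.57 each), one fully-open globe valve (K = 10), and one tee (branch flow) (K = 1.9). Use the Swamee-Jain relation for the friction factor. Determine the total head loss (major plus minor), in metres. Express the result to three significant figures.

H_L ≈ 30.0 m

V = 4Q/(πD²) = 3.298 m/s; V²/2g = 0.5543 m
Re = 1.78×10^5, ε/D = 6.08×10^-4 → f = 0.01967 (Swamee-Jain)
Major: h_f = f(L/D)·V²/2g = 0.01967·2032·0.5543 = 22.15 m
Minor: ΣK = 14.2; h_m = ΣK·V²/2g = 7.859 m
Total H_L = 22.15 + 7.859 = 30.01 m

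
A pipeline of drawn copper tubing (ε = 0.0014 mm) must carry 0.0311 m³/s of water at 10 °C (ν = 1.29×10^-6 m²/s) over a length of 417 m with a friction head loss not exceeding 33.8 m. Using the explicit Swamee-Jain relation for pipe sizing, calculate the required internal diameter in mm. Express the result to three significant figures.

D ≈ 109 mm

Swamee-Jain (Type III): D = 0.66·[ε^1.25·(LQ²/(gh_f))^4.75 + ν·Q^9.4·(L/(gh_f))^5.2]^0.04
LQ²/(gh_f) = 0.001216; L/(gh_f) = 1.258
Term 1 = ε^1.25·(…)^4.75 = 6.87×10^-22; Term 2 = ν·Q^9.4·(…)^5.2 = 2.89×10^-20
D = 0.66·(6.87×10^-22 + 2.89×10^-20)^0.04 = 0.1092 m = 109 mm
Check: V = 3.32 m/s, Re = 2.81×10^5, f = 0.01470, h_f = 31.5 m ≈ 33.8 m ✓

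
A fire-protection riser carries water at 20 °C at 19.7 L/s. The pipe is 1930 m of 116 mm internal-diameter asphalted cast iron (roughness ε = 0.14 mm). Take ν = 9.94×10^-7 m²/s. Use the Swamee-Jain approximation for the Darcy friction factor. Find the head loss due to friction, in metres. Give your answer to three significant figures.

V = 4Q/(πD²) = 4·0.0197/(π·0.116²) = 1.864 m/s
Re = VD/ν = 1.864·0.116/9.94×10^-7 = 2.18×10^5 → turbulent
ε/D = 0.14/116 = 0.00121
Swamee-Jain: f = 0.02188
h_f = f(L/D)V²/(2g) = 0.02188·(1930/0.116)·1.864²/(2·9.81) = 64.46 m

h_f ≈ 64.5 m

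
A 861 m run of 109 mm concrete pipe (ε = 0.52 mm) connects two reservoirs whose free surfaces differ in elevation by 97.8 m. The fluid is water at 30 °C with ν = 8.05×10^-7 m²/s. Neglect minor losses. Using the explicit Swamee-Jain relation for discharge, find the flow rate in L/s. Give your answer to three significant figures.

Swamee-Jain (Type II): Q = -0.965·√(gD⁵h_f/L)·ln[ε/(3.7D) + √(3.17ν²L/(gD³h_f))]
√(gD⁵h_f/L) = √(9.81·0.109⁵·97.8/861) = 0.004141
ε/(3.7D) = 0.00129; √(3.17ν²L/(gD³h_f)) = 3.77×10^-5
Q = -0.965·0.004141·ln(0.001327) = 0.02647 m³/s
Check: V = 2.84 m/s, Re = 3.84×10^5, f = 0.03031, h_f = 98.2 m ≈ 97.8 m ✓

Q ≈ 26.5 L/s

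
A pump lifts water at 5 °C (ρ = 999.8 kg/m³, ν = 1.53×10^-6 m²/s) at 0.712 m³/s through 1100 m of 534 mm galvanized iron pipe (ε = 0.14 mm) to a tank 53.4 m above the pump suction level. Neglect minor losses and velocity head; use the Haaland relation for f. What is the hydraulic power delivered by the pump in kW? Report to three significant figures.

P_hyd ≈ 485 kW

V = 4Q/(πD²) = 3.179 m/s; Re = 1.11×10^6; ε/D = 2.62×10^-4; f = 0.01518
h_f = f(L/D)V²/2g = 16.11 m
Total head H = z + h_f = 53.4 + 16.11 = 69.51 m
P_hyd = ρgQH = 999.8·9.81·0.712·69.51 = 485.4 kW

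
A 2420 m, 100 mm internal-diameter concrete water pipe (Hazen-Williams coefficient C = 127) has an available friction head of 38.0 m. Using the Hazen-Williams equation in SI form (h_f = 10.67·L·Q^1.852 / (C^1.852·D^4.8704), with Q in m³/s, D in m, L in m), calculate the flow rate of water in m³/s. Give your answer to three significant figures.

Rearranging: Q = [h_f·C^1.852·D^4.8704 / (10.67·L)]^(1/1.852)
Q = [38.0·127^1.852·0.100^4.8704 / (10.67·2420)]^0.540 = 0.008805 m³/s

Q ≈ 0.00881 m³/s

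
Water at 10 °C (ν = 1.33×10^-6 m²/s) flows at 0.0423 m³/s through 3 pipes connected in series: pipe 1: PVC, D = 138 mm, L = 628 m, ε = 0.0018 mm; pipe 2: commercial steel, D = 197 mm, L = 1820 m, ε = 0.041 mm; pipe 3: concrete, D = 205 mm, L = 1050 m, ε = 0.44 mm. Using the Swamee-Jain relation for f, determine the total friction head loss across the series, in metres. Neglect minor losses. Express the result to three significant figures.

H ≈ 53.3 m

Pipe 1: V = 2.828 m/s, Re = 2.93×10^5, ε/D = 1.30×10^-5, f = 0.01458, h_1 = f(L/D)V²/2g = 27.06 m
Pipe 2: V = 1.388 m/s, Re = 2.06×10^5, ε/D = 2.08×10^-4, f = 0.01713, h_2 = f(L/D)V²/2g = 15.53 m
Pipe 3: V = 1.282 m/s, Re = 1.98×10^5, ε/D = 0.00215, f = 0.02490, h_3 = f(L/D)V²/2g = 10.68 m
Series → Q common, losses add: H = Σh = 53.27 m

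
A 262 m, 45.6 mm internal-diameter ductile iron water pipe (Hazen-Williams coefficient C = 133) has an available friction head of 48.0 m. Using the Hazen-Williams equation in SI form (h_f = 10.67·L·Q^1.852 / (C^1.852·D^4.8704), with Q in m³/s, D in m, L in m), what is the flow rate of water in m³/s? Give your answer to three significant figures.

Q ≈ 0.00441 m³/s

Rearranging: Q = [h_f·C^1.852·D^4.8704 / (10.67·L)]^(1/1.852)
Q = [48.0·133^1.852·0.0456^4.8704 / (10.67·262)]^0.540 = 0.004406 m³/s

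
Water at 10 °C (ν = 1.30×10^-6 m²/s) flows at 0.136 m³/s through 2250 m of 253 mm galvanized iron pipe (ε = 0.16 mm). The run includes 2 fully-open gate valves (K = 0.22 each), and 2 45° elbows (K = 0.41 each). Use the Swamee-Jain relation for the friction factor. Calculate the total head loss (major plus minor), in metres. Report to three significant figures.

H_L ≈ 61.9 m

V = 4Q/(πD²) = 2.705 m/s; V²/2g = 0.3730 m
Re = 5.26×10^5, ε/D = 6.32×10^-4 → f = 0.01852 (Swamee-Jain)
Major: h_f = f(L/D)·V²/2g = 0.01852·8893·0.3730 = 61.42 m
Minor: ΣK = 1.26; h_m = ΣK·V²/2g = 0.4700 m
Total H_L = 61.42 + 0.4700 = 61.89 m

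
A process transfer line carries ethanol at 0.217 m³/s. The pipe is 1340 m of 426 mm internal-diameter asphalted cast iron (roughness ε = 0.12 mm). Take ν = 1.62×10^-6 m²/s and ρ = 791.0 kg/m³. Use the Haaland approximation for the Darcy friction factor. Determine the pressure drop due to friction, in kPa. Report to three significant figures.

Δp ≈ 46.9 kPa

V = 4Q/(πD²) = 4·0.217/(π·0.426²) = 1.522 m/s
Re = VD/ν = 1.522·0.426/1.62×10^-6 = 4.00×10^5 → turbulent
ε/D = 0.12/426 = 2.82×10^-4
Haaland: f = 0.01627
h_f = f(L/D)V²/(2g) = 0.01627·(1340/0.426)·1.522²/(2·9.81) = 6.045 m
Δp = ρg·h_f = 791.0·9.81·6.045 = 46.91 kPa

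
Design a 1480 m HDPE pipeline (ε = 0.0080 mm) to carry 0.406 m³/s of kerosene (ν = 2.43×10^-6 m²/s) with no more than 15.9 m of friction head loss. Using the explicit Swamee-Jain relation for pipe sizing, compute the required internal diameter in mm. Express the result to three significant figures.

Swamee-Jain (Type III): D = 0.66·[ε^1.25·(LQ²/(gh_f))^4.75 + ν·Q^9.4·(L/(gh_f))^5.2]^0.04
LQ²/(gh_f) = 1.564; L/(gh_f) = 9.488
Term 1 = ε^1.25·(…)^4.75 = 3.56×10^-6; Term 2 = ν·Q^9.4·(…)^5.2 = 6.13×10^-5
D = 0.66·(3.56×10^-6 + 6.13×10^-5)^0.04 = 0.4488 m = 449 mm
Check: V = 2.57 m/s, Re = 4.74×10^5, f = 0.01349, h_f = 14.9 m ≈ 15.9 m ✓

D ≈ 449 mm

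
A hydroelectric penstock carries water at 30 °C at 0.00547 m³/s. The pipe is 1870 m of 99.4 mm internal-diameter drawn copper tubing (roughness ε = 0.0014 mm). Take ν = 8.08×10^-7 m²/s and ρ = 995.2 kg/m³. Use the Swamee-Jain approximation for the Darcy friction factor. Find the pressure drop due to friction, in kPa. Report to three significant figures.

Δp ≈ 86.0 kPa

V = 4Q/(πD²) = 4·0.00547/(π·0.0994²) = 0.7049 m/s
Re = VD/ν = 0.7049·0.0994/8.08×10^-7 = 8.67×10^4 → turbulent
ε/D = 0.0014/99.4 = 1.41×10^-5
Swamee-Jain: f = 0.01849
h_f = f(L/D)V²/(2g) = 0.01849·(1870/0.0994)·0.7049²/(2·9.81) = 8.808 m
Δp = ρg·h_f = 995.2·9.81·8.808 = 85.99 kPa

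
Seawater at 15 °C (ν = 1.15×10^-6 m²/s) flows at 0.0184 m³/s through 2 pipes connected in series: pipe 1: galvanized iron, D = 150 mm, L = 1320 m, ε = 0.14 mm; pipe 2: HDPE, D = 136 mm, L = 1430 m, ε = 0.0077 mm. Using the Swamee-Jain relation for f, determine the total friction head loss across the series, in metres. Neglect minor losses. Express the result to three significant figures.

Pipe 1: V = 1.041 m/s, Re = 1.36×10^5, ε/D = 9.33×10^-4, f = 0.02151, h_1 = f(L/D)V²/2g = 10.46 m
Pipe 2: V = 1.267 m/s, Re = 1.50×10^5, ε/D = 5.66×10^-5, f = 0.01687, h_2 = f(L/D)V²/2g = 14.51 m
Series → Q common, losses add: H = Σh = 24.97 m

H ≈ 25.0 m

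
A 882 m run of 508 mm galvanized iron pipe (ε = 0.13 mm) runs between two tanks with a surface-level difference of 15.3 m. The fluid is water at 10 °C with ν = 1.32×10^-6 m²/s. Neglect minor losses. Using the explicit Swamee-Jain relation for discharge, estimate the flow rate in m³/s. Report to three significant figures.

Q ≈ 0.686 m³/s

Swamee-Jain (Type II): Q = -0.965·√(gD⁵h_f/L)·ln[ε/(3.7D) + √(3.17ν²L/(gD³h_f))]
√(gD⁵h_f/L) = √(9.81·0.508⁵·15.3/882) = 0.07588
ε/(3.7D) = 6.92×10^-5; √(3.17ν²L/(gD³h_f)) = 1.57×10^-5
Q = -0.965·0.07588·ln(8.490×10^-5) = 0.6864 m³/s
Check: V = 3.39 m/s, Re = 1.30×10^6, f = 0.01517, h_f = 15.4 m ≈ 15.3 m ✓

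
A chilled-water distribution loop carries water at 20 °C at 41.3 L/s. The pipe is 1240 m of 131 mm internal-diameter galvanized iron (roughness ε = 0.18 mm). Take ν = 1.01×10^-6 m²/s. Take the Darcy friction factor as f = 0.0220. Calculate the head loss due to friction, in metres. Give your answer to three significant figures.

V = 4Q/(πD²) = 4·0.0413/(π·0.131²) = 3.064 m/s
h_f = f(L/D)V²/(2g) = 0.02200·(1240/0.131)·3.064²/(2·9.81) = 99.66 m

h_f ≈ 99.7 m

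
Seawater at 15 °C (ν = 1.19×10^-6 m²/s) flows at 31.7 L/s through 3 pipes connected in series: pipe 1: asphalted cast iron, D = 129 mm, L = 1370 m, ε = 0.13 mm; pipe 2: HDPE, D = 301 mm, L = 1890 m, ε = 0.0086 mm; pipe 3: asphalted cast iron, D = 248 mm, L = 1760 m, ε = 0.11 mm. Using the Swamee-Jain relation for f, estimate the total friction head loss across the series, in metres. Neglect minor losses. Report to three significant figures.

H ≈ 70.7 m

Pipe 1: V = 2.425 m/s, Re = 2.63×10^5, ε/D = 0.00101, f = 0.02091, h_1 = f(L/D)V²/2g = 66.58 m
Pipe 2: V = 0.4455 m/s, Re = 1.13×10^5, ε/D = 2.86×10^-5, f = 0.01761, h_2 = f(L/D)V²/2g = 1.119 m
Pipe 3: V = 0.6562 m/s, Re = 1.37×10^5, ε/D = 4.44×10^-4, f = 0.01939, h_3 = f(L/D)V²/2g = 3.021 m
Series → Q common, losses add: H = Σh = 70.72 m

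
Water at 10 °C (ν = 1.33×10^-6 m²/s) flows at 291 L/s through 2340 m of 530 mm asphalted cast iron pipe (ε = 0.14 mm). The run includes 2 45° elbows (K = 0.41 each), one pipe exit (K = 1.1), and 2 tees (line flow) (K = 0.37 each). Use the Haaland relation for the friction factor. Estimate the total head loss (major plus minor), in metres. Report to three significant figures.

V = 4Q/(πD²) = 1.319 m/s; V²/2g = 0.08868 m
Re = 5.26×10^5, ε/D = 2.64×10^-4 → f = 0.01581 (Haaland)
Major: h_f = f(L/D)·V²/2g = 0.01581·4415·0.08868 = 6.188 m
Minor: ΣK = 2.66; h_m = ΣK·V²/2g = 0.2359 m
Total H_L = 6.188 + 0.2359 = 6.424 m

H_L ≈ 6.42 m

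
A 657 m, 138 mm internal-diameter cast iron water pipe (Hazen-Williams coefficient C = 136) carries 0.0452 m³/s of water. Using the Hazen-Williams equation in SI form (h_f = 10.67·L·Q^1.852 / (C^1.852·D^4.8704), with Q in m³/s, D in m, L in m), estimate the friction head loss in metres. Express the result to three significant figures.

h_f ≈ 39.2 m

h_f = 10.67·657·0.0452^1.852 / (136^1.852·0.138^4.8704) = 39.16 m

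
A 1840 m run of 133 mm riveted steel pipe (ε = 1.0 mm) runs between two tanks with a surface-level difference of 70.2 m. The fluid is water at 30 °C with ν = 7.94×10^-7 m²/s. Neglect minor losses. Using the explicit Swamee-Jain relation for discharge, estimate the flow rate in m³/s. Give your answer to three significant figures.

Q ≈ 0.0235 m³/s

Swamee-Jain (Type II): Q = -0.965·√(gD⁵h_f/L)·ln[ε/(3.7D) + √(3.17ν²L/(gD³h_f))]
√(gD⁵h_f/L) = √(9.81·0.133⁵·70.2/1840) = 0.003947
ε/(3.7D) = 0.00203; √(3.17ν²L/(gD³h_f)) = 4.76×10^-5
Q = -0.965·0.003947·ln(0.002080) = 0.02352 m³/s
Check: V = 1.69 m/s, Re = 2.84×10^5, f = 0.03488, h_f = 70.5 m ≈ 70.2 m ✓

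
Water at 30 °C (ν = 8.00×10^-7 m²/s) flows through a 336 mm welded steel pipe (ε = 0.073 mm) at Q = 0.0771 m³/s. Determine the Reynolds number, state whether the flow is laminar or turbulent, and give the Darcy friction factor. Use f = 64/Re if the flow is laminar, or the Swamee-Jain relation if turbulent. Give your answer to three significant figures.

Re ≈ 3.65×10^5; turbulent; f ≈ 0.0161

V = 4Q/(πD²) = 0.8695 m/s
Re = VD/ν = 0.8695·0.336/8.00×10^-7 = 3.65×10^5
Re > 4000 → turbulent; ε/D = 2.17×10^-4
Swamee-Jain: f = 0.01612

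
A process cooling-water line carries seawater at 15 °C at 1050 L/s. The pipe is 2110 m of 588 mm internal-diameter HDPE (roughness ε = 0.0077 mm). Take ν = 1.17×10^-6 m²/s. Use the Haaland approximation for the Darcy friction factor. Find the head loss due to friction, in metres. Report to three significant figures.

V = 4Q/(πD²) = 4·1.05/(π·0.588²) = 3.867 m/s
Re = VD/ν = 3.867·0.588/1.17×10^-6 = 1.94×10^6 → turbulent
ε/D = 0.0077/588 = 1.31×10^-5
Haaland: f = 0.01077
h_f = f(L/D)V²/(2g) = 0.01077·(2110/0.588)·3.867²/(2·9.81) = 29.46 m

h_f ≈ 29.5 m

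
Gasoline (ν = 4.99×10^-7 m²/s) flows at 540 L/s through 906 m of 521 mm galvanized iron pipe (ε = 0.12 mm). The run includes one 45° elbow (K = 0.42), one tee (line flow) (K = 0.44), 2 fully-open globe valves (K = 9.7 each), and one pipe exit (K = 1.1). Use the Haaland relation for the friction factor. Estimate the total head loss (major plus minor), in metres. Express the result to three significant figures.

H_L ≈ 15.2 m

V = 4Q/(πD²) = 2.533 m/s; V²/2g = 0.3270 m
Re = 2.64×10^6, ε/D = 2.30×10^-4 → f = 0.01447 (Haaland)
Major: h_f = f(L/D)·V²/2g = 0.01447·1739·0.3270 = 8.228 m
Minor: ΣK = 21.4; h_m = ΣK·V²/2g = 6.985 m
Total H_L = 8.228 + 6.985 = 15.21 m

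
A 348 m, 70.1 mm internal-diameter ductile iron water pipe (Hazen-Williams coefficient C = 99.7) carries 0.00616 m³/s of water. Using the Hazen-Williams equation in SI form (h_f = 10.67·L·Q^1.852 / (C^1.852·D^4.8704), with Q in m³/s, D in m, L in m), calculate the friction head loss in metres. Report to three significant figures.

h_f = 10.67·348·0.00616^1.852 / (99.7^1.852·0.0701^4.8704) = 24.90 m

h_f ≈ 24.9 m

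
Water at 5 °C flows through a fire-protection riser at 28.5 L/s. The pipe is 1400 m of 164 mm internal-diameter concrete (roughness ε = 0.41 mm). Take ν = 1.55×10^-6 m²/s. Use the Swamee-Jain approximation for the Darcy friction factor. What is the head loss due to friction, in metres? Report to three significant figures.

h_f ≈ 20.7 m

V = 4Q/(πD²) = 4·0.0285/(π·0.164²) = 1.349 m/s
Re = VD/ν = 1.349·0.164/1.55×10^-6 = 1.43×10^5 → turbulent
ε/D = 0.41/164 = 0.00250
Swamee-Jain: f = 0.02613
h_f = f(L/D)V²/(2g) = 0.02613·(1400/0.164)·1.349²/(2·9.81) = 20.70 m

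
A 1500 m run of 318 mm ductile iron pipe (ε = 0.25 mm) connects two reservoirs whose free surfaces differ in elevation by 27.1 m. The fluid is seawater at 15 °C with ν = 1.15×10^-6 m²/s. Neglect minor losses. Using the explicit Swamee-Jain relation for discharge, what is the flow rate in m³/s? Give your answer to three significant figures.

Q ≈ 0.193 m³/s

Swamee-Jain (Type II): Q = -0.965·√(gD⁵h_f/L)·ln[ε/(3.7D) + √(3.17ν²L/(gD³h_f))]
√(gD⁵h_f/L) = √(9.81·0.318⁵·27.1/1500) = 0.02401
ε/(3.7D) = 2.12×10^-4; √(3.17ν²L/(gD³h_f)) = 2.71×10^-5
Q = -0.965·0.02401·ln(2.396×10^-4) = 0.1931 m³/s
Check: V = 2.43 m/s, Re = 6.72×10^5, f = 0.01918, h_f = 27.3 m ≈ 27.1 m ✓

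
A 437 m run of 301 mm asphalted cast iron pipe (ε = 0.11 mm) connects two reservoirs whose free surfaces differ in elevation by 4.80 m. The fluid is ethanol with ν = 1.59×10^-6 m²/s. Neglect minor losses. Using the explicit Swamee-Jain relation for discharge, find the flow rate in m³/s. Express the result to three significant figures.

Q ≈ 0.139 m³/s

Swamee-Jain (Type II): Q = -0.965·√(gD⁵h_f/L)·ln[ε/(3.7D) + √(3.17ν²L/(gD³h_f))]
√(gD⁵h_f/L) = √(9.81·0.301⁵·4.80/437) = 0.01632
ε/(3.7D) = 9.88×10^-5; √(3.17ν²L/(gD³h_f)) = 5.22×10^-5
Q = -0.965·0.01632·ln(1.510×10^-4) = 0.1385 m³/s
Check: V = 1.95 m/s, Re = 3.69×10^5, f = 0.01722, h_f = 4.83 m ≈ 4.80 m ✓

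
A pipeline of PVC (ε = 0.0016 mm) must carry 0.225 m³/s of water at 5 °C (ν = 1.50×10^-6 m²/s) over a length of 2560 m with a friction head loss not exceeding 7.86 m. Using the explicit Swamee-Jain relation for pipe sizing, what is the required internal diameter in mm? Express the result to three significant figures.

Swamee-Jain (Type III): D = 0.66·[ε^1.25·(LQ²/(gh_f))^4.75 + ν·Q^9.4·(L/(gh_f))^5.2]^0.04
LQ²/(gh_f) = 1.681; L/(gh_f) = 33.20
Term 1 = ε^1.25·(…)^4.75 = 6.70×10^-7; Term 2 = ν·Q^9.4·(…)^5.2 = 9.92×10^-5
D = 0.66·(6.70×10^-7 + 9.92×10^-5)^0.04 = 0.4566 m = 457 mm
Check: V = 1.37 m/s, Re = 4.18×10^5, f = 0.01357, h_f = 7.32 m ≈ 7.86 m ✓

D ≈ 457 mm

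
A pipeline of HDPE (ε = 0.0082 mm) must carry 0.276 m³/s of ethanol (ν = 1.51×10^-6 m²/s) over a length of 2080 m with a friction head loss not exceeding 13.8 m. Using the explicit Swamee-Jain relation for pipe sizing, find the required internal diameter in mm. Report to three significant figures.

Swamee-Jain (Type III): D = 0.66·[ε^1.25·(LQ²/(gh_f))^4.75 + ν·Q^9.4·(L/(gh_f))^5.2]^0.04
LQ²/(gh_f) = 1.170; L/(gh_f) = 15.36
Term 1 = ε^1.25·(…)^4.75 = 9.27×10^-7; Term 2 = ν·Q^9.4·(…)^5.2 = 1.24×10^-5
D = 0.66·(9.27×10^-7 + 1.24×10^-5)^0.04 = 0.4212 m = 421 mm
Check: V = 1.98 m/s, Re = 5.52×10^5, f = 0.01319, h_f = 13.0 m ≈ 13.8 m ✓

D ≈ 421 mm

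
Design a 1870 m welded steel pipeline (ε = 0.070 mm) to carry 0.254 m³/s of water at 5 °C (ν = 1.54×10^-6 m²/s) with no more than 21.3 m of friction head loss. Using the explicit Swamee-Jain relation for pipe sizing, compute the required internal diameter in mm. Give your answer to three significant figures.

Swamee-Jain (Type III): D = 0.66·[ε^1.25·(LQ²/(gh_f))^4.75 + ν·Q^9.4·(L/(gh_f))^5.2]^0.04
LQ²/(gh_f) = 0.5774; L/(gh_f) = 8.949
Term 1 = ε^1.25·(…)^4.75 = 4.71×10^-7; Term 2 = ν·Q^9.4·(…)^5.2 = 3.49×10^-7
D = 0.66·(4.71×10^-7 + 3.49×10^-7)^0.04 = 0.3768 m = 377 mm
Check: V = 2.28 m/s, Re = 5.57×10^5, f = 0.01523, h_f = 20.0 m ≈ 21.3 m ✓

D ≈ 377 mm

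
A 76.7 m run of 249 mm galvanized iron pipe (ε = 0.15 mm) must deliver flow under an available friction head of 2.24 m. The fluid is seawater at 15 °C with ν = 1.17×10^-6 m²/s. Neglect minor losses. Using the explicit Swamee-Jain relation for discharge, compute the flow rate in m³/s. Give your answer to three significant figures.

Swamee-Jain (Type II): Q = -0.965·√(gD⁵h_f/L)·ln[ε/(3.7D) + √(3.17ν²L/(gD³h_f))]
√(gD⁵h_f/L) = √(9.81·0.249⁵·2.24/76.7) = 0.01656
ε/(3.7D) = 1.63×10^-4; √(3.17ν²L/(gD³h_f)) = 3.13×10^-5
Q = -0.965·0.01656·ln(1.941×10^-4) = 0.1366 m³/s
Check: V = 2.80 m/s, Re = 5.97×10^5, f = 0.01825, h_f = 2.25 m ≈ 2.24 m ✓

Q ≈ 0.137 m³/s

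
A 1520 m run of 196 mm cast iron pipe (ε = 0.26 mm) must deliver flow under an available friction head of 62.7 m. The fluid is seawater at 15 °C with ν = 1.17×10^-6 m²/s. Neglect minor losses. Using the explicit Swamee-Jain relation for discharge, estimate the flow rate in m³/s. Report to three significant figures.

Swamee-Jain (Type II): Q = -0.965·√(gD⁵h_f/L)·ln[ε/(3.7D) + √(3.17ν²L/(gD³h_f))]
√(gD⁵h_f/L) = √(9.81·0.196⁵·62.7/1520) = 0.01082
ε/(3.7D) = 3.59×10^-4; √(3.17ν²L/(gD³h_f)) = 3.77×10^-5
Q = -0.965·0.01082·ln(3.963×10^-4) = 0.08178 m³/s
Check: V = 2.71 m/s, Re = 4.54×10^5, f = 0.02172, h_f = 63.1 m ≈ 62.7 m ✓

Q ≈ 0.0818 m³/s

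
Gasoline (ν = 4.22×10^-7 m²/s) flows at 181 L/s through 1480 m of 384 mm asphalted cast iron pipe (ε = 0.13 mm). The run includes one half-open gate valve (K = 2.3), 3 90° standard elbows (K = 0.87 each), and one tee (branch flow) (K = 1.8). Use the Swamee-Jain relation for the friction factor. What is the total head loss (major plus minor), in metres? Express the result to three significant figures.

H_L ≈ 8.46 m

V = 4Q/(πD²) = 1.563 m/s; V²/2g = 0.1245 m
Re = 1.42×10^6, ε/D = 3.39×10^-4 → f = 0.01589 (Swamee-Jain)
Major: h_f = f(L/D)·V²/2g = 0.01589·3854·0.1245 = 7.626 m
Minor: ΣK = 6.71; h_m = ΣK·V²/2g = 0.8354 m
Total H_L = 7.626 + 0.8354 = 8.462 m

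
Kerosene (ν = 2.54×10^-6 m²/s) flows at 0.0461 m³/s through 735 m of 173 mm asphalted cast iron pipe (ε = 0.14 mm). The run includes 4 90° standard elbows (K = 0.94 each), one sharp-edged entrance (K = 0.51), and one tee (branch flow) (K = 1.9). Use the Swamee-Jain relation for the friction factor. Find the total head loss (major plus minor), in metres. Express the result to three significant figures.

V = 4Q/(πD²) = 1.961 m/s; V²/2g = 0.1960 m
Re = 1.34×10^5, ε/D = 8.09×10^-4 → f = 0.02106 (Swamee-Jain)
Major: h_f = f(L/D)·V²/2g = 0.02106·4249·0.1960 = 17.54 m
Minor: ΣK = 6.17; h_m = ΣK·V²/2g = 1.210 m
Total H_L = 17.54 + 1.210 = 18.75 m

H_L ≈ 18.8 m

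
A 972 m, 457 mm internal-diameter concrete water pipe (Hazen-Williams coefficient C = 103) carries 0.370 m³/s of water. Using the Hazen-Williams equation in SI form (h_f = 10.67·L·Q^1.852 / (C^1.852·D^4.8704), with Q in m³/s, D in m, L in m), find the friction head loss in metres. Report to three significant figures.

h_f = 10.67·972·0.370^1.852 / (103^1.852·0.457^4.8704) = 13.95 m

h_f ≈ 14.0 m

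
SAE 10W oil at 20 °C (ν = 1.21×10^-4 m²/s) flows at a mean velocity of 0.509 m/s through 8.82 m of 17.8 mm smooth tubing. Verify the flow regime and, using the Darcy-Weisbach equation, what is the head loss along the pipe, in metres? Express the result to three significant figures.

Re = VD/ν = 0.509·0.01780/1.21×10^-4 = 74.9 → laminar (Re < 2300)
f = 64/Re = 0.8547
h_f = f(L/D)V²/(2g) = 0.8547·(8.82/0.01780)·0.509²/(2·9.81) = 5.593 m

h_f ≈ 5.59 m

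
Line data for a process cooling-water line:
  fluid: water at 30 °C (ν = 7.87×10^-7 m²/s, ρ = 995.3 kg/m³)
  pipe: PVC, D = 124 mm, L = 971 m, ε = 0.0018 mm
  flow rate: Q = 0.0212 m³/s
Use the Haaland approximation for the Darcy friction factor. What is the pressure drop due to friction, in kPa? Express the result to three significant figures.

Δp ≈ 176 kPa

V = 4Q/(πD²) = 4·0.0212/(π·0.124²) = 1.756 m/s
Re = VD/ν = 1.756·0.124/7.87×10^-7 = 2.77×10^5 → turbulent
ε/D = 0.0018/124 = 1.45×10^-5
Haaland: f = 0.01468
h_f = f(L/D)V²/(2g) = 0.01468·(971/0.124)·1.756²/(2·9.81) = 18.05 m
Δp = ρg·h_f = 995.3·9.81·18.05 = 176.2 kPa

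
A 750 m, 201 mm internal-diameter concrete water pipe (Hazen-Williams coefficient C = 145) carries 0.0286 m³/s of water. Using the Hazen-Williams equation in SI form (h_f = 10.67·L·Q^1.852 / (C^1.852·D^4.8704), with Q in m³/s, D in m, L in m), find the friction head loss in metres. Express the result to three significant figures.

h_f ≈ 2.72 m

h_f = 10.67·750·0.0286^1.852 / (145^1.852·0.201^4.8704) = 2.724 m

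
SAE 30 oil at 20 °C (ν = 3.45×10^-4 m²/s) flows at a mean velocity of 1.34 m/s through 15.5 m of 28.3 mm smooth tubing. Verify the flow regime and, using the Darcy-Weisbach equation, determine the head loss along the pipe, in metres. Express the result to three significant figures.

h_f ≈ 29.2 m

Re = VD/ν = 1.34·0.02830/3.45×10^-4 = 110 → laminar (Re < 2300)
f = 64/Re = 0.5822
h_f = f(L/D)V²/(2g) = 0.5822·(15.5/0.02830)·1.34²/(2·9.81) = 29.19 m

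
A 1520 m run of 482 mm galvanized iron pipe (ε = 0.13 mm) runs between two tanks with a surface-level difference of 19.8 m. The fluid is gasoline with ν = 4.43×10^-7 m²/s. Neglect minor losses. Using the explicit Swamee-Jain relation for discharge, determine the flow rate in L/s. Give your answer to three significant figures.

Q ≈ 525 L/s

Swamee-Jain (Type II): Q = -0.965·√(gD⁵h_f/L)·ln[ε/(3.7D) + √(3.17ν²L/(gD³h_f))]
√(gD⁵h_f/L) = √(9.81·0.482⁵·19.8/1520) = 0.05766
ε/(3.7D) = 7.29×10^-5; √(3.17ν²L/(gD³h_f)) = 6.59×10^-6
Q = -0.965·0.05766·ln(7.949×10^-5) = 0.5252 m³/s
Check: V = 2.88 m/s, Re = 3.13×10^6, f = 0.01494, h_f = 19.9 m ≈ 19.8 m ✓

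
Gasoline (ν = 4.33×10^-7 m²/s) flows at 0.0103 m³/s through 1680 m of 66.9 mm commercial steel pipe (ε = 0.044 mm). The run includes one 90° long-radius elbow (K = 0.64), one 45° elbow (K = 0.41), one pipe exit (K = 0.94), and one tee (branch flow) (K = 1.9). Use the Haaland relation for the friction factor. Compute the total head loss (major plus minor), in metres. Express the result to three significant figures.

H_L ≈ 206 m

V = 4Q/(πD²) = 2.930 m/s; V²/2g = 0.4376 m
Re = 4.53×10^5, ε/D = 6.58×10^-4 → f = 0.01858 (Haaland)
Major: h_f = f(L/D)·V²/2g = 0.01858·25112·0.4376 = 204.2 m
Minor: ΣK = 3.89; h_m = ΣK·V²/2g = 1.702 m
Total H_L = 204.2 + 1.702 = 205.9 m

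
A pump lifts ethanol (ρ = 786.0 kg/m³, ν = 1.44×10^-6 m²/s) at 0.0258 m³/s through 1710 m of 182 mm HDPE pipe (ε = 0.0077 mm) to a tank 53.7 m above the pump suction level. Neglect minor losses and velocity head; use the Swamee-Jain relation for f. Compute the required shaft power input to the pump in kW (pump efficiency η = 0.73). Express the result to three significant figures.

P_shaft ≈ 16.9 kW

V = 4Q/(πD²) = 0.9917 m/s; Re = 1.25×10^5; ε/D = 4.23×10^-5; f = 0.01734
h_f = f(L/D)V²/2g = 8.167 m
Total head H = z + h_f = 53.7 + 8.167 = 61.87 m
P_hyd = ρgQH = 786.0·9.81·0.0258·61.87 = 12.31 kW
P_shaft = P_hyd/η = 12.31/0.73 = 16.86 kW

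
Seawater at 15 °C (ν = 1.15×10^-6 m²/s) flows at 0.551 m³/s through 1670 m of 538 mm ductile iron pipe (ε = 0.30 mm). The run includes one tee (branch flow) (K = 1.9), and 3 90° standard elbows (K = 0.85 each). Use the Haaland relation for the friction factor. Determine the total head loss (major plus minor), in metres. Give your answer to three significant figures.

H_L ≈ 17.6 m

V = 4Q/(πD²) = 2.424 m/s; V²/2g = 0.2994 m
Re = 1.13×10^6, ε/D = 5.58×10^-4 → f = 0.01751 (Haaland)
Major: h_f = f(L/D)·V²/2g = 0.01751·3104·0.2994 = 16.27 m
Minor: ΣK = 4.45; h_m = ΣK·V²/2g = 1.332 m
Total H_L = 16.27 + 1.332 = 17.61 m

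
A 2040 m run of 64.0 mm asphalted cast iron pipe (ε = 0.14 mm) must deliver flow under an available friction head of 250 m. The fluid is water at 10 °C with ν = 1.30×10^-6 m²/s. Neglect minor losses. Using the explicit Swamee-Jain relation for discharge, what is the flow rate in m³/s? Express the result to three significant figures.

Q ≈ 0.00793 m³/s

Swamee-Jain (Type II): Q = -0.965·√(gD⁵h_f/L)·ln[ε/(3.7D) + √(3.17ν²L/(gD³h_f))]
√(gD⁵h_f/L) = √(9.81·0.0640⁵·250/2040) = 0.001136
ε/(3.7D) = 5.91×10^-4; √(3.17ν²L/(gD³h_f)) = 1.30×10^-4
Q = -0.965·0.001136·ln(7.216×10^-4) = 0.007931 m³/s
Check: V = 2.47 m/s, Re = 1.21×10^5, f = 0.02554, h_f = 252 m ≈ 250 m ✓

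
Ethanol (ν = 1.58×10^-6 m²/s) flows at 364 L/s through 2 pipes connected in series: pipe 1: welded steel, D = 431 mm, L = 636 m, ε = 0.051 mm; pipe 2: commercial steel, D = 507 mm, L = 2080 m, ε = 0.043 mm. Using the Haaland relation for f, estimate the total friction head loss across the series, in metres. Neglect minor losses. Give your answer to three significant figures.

H ≈ 16.0 m

Pipe 1: V = 2.495 m/s, Re = 6.81×10^5, ε/D = 1.18×10^-4, f = 0.01403, h_1 = f(L/D)V²/2g = 6.567 m
Pipe 2: V = 1.803 m/s, Re = 5.79×10^5, ε/D = 8.48×10^-5, f = 0.01385, h_2 = f(L/D)V²/2g = 9.413 m
Series → Q common, losses add: H = Σh = 15.98 m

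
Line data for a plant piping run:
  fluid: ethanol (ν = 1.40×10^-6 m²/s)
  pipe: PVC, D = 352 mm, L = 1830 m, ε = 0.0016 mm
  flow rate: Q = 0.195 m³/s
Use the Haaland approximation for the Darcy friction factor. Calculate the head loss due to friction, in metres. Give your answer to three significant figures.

h_f ≈ 13.9 m

V = 4Q/(πD²) = 4·0.195/(π·0.352²) = 2.004 m/s
Re = VD/ν = 2.004·0.352/1.40×10^-6 = 5.04×10^5 → turbulent
ε/D = 0.0016/352 = 4.55×10^-6
Haaland: f = 0.01310
h_f = f(L/D)V²/(2g) = 0.01310·(1830/0.352)·2.004²/(2·9.81) = 13.93 m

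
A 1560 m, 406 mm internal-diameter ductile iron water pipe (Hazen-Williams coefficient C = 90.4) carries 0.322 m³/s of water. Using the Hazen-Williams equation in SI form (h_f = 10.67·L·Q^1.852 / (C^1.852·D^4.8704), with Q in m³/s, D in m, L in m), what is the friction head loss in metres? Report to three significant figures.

h_f = 10.67·1560·0.322^1.852 / (90.4^1.852·0.406^4.8704) = 39.23 m

h_f ≈ 39.2 m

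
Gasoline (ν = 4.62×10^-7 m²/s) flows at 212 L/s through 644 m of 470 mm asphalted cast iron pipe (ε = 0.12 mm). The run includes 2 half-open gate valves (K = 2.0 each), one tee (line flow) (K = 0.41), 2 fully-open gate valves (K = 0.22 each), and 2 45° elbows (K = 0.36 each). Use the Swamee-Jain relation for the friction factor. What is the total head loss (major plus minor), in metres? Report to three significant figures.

V = 4Q/(πD²) = 1.222 m/s; V²/2g = 0.07610 m
Re = 1.24×10^6, ε/D = 2.55×10^-4 → f = 0.01519 (Swamee-Jain)
Major: h_f = f(L/D)·V²/2g = 0.01519·1370·0.07610 = 1.584 m
Minor: ΣK = 5.57; h_m = ΣK·V²/2g = 0.4239 m
Total H_L = 1.584 + 0.4239 = 2.008 m

H_L ≈ 2.01 m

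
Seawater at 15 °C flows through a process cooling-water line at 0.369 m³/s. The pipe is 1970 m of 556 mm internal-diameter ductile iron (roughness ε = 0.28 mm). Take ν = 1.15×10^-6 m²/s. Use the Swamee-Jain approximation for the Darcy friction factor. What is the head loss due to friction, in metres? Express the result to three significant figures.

V = 4Q/(πD²) = 4·0.369/(π·0.556²) = 1.520 m/s
Re = VD/ν = 1.520·0.556/1.15×10^-6 = 7.35×10^5 → turbulent
ε/D = 0.28/556 = 5.04×10^-4
Swamee-Jain: f = 0.01750
h_f = f(L/D)V²/(2g) = 0.01750·(1970/0.556)·1.520²/(2·9.81) = 7.301 m

h_f ≈ 7.30 m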